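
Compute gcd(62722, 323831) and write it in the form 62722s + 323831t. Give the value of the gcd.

1

Euclidean algorithm:
323831 = 5×62722 + 10221
62722 = 6×10221 + 1396
10221 = 7×1396 + 449
1396 = 3×449 + 49
449 = 9×49 + 8
49 = 6×8 + 1
8 = 8×1 + 0
gcd(62722, 323831) = 1.
Back-substituting:
1 = 49 − 6·8
1 = −6·449 + 55·49
1 = 55·1396 − 171·449
1 = −171·10221 + 1252·1396
1 = 1252·62722 − 7683·10221
1 = −7683·323831 + 39667·62722
So 1 = (-7683)·323831 + (39667)·62722.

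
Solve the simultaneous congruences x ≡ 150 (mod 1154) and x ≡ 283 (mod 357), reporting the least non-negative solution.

Write x = 150 + 1154·k. Then 1154·k ≡ 283 − 150 ≡ 133 (mod 357).
Need 1154⁻¹ mod 357. Extended Euclid on (357, 83):
357 = 4·83 + 25
83 = 3·25 + 8
25 = 3·8 + 1
8 = 8·1 + 0
Back-substitute:
1 = 25 − 3·8
1 = −3·83 + 10·25
1 = 10·357 − 43·83
1154⁻¹ ≡ 314 (mod 357), so k ≡ 314·133 ≡ 350 (mod 357).
x = 150 + 1154·350 = 404050.

404050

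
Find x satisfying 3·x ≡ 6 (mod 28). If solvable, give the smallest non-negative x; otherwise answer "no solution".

First find gcd(3, 28):
28 = 9·3 + 1
3 = 3·1 + 0
gcd = 1, so a unique solution mod 28 exists.
Back-substitute for the Bézout coefficients:
1 = 28 − 9·3
So 3·(-9) ≡ 1 (mod 28), giving 3⁻¹ ≡ 19.
x ≡ 3⁻¹·6 ≡ 19·6 ≡ 2 (mod 28).

2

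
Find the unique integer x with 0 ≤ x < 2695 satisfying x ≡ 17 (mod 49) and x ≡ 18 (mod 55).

Write x = 17 + 49·k. Then 49·k ≡ 18 − 17 ≡ 1 (mod 55).
Need 49⁻¹ mod 55. Extended Euclid on (55, 49):
55 = 1*49 + 6
49 = 8*6 + 1
6 = 6*1 + 0
Back-substitute:
1 = 49 − 8·6
1 = −8·55 + 9·49
49⁻¹ ≡ 9 (mod 55), so k ≡ 9·1 ≡ 9 (mod 55).
x = 17 + 49·9 = 458.

458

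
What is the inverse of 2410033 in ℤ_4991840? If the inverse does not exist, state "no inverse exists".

1499377

Apply the Euclidean algorithm to 4991840 and 2410033:
4991840 = 2·2410033 + 171774
2410033 = 14·171774 + 5197
171774 = 33·5197 + 273
5197 = 19·273 + 10
273 = 27·10 + 3
10 = 3·3 + 1
3 = 3·1 + 0
Since gcd(2410033, 4991840) = 1, back-substitute to write 1 as a combination:
1 = 10 − 3·3
1 = −3·273 + 82·10
1 = 82·5197 − 1561·273
1 = −1561·171774 + 51595·5197
1 = 51595·2410033 − 723891·171774
1 = −723891·4991840 + 1499377·2410033
So 2410033·1499377 ≡ 1 (mod 4991840).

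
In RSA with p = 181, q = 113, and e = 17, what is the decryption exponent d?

10673

φ(n) = (p−1)(q−1) = 180·112 = 20160.
Need d with 17·d ≡ 1 (mod 20160). Apply the extended Euclidean algorithm:
20160 = 1185×17 + 15
17 = 1×15 + 2
15 = 7×2 + 1
2 = 2×1 + 0
Back-substitute:
1 = 15 − 7·2
1 = −7·17 + 8·15
1 = 8·20160 − 9487·17
So 17·(-9487) ≡ 1 (mod 20160), hence d ≡ -9487 ≡ 10673 (mod 20160).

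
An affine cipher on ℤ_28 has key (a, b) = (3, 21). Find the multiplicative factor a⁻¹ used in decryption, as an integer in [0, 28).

19

Extended Euclidean algorithm:
28 = 9·3 + 1
3 = 3·1 + 0
gcd = 1, so the inverse exists. Back-substitute:
1 = 28 − 9·3
So 3·(-9) ≡ 1 (mod 28), and -9 ≡ 19 (mod 28).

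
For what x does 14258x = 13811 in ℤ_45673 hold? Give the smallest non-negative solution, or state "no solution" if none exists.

28360

First find gcd(14258, 45673):
45673 = 3·14258 + 2899
14258 = 4·2899 + 2662
2899 = 1·2662 + 237
2662 = 11·237 + 55
237 = 4·55 + 17
55 = 3·17 + 4
17 = 4·4 + 1
4 = 4·1 + 0
gcd = 1, so a unique solution mod 45673 exists.
Back-substitute for the Bézout coefficients:
1 = 17 − 4·4
1 = −4·55 + 13·17
1 = 13·237 − 56·55
1 = −56·2662 + 629·237
1 = 629·2899 − 685·2662
1 = −685·14258 + 3369·2899
1 = 3369·45673 − 10792·14258
So 14258·(-10792) ≡ 1 (mod 45673), giving 14258⁻¹ ≡ 34881.
x ≡ 14258⁻¹·13811 ≡ 34881·13811 ≡ 28360 (mod 45673).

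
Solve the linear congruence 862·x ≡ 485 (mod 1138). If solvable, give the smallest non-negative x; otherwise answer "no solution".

no solution

gcd(862, 1138):
1138 = 1×862 + 276
862 = 3×276 + 34
276 = 8×34 + 4
34 = 8×4 + 2
4 = 2×2 + 0
gcd = 2, but 2 ∤ 485, so the congruence has no solution.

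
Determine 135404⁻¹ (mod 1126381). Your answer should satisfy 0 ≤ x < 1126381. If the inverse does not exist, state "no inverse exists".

Extended Euclidean algorithm:
1126381 = 8×135404 + 43149
135404 = 3×43149 + 5957
43149 = 7×5957 + 1450
5957 = 4×1450 + 157
1450 = 9×157 + 37
157 = 4×37 + 9
37 = 4×9 + 1
9 = 9×1 + 0
The gcd is 1. Working backward:
1 = 37 − 4·9
1 = −4·157 + 17·37
1 = 17·1450 − 157·157
1 = −157·5957 + 645·1450
1 = 645·43149 − 4672·5957
1 = −4672·135404 + 14661·43149
1 = 14661·1126381 − 121960·135404
Thus 135404·(-121960) ≡ 1 (mod 1126381); reducing, -121960 mod 1126381 = 1004421.

1004421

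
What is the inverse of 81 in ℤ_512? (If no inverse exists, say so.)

177

Extended Euclidean algorithm:
512 = 6·81 + 26
81 = 3·26 + 3
26 = 8·3 + 2
3 = 1·2 + 1
2 = 2·1 + 0
The gcd is 1. Working backward:
1 = 3 − 2
1 = −26 + 9·3
1 = 9·81 − 28·26
1 = −28·512 + 177·81
So 81·177 ≡ 1 (mod 512).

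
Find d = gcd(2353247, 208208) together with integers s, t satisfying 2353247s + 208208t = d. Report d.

Repeated division:
2353247 = 11*208208 + 62959
208208 = 3*62959 + 19331
62959 = 3*19331 + 4966
19331 = 3*4966 + 4433
4966 = 1*4433 + 533
4433 = 8*533 + 169
533 = 3*169 + 26
169 = 6*26 + 13
26 = 2*13 + 0
gcd(2353247, 208208) = 13.
Express as a combination:
13 = 169 − 6·26
13 = −6·533 + 19·169
13 = 19·4433 − 158·533
13 = −158·4966 + 177·4433
13 = 177·19331 − 689·4966
13 = −689·62959 + 2244·19331
13 = 2244·208208 − 7421·62959
13 = −7421·2353247 + 83875·208208
So 13 = (-7421)·2353247 + (83875)·208208.

13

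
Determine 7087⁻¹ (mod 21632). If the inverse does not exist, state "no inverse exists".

9679

gcd(21632, 7087) by repeated division:
21632 = 3·7087 + 371
7087 = 19·371 + 38
371 = 9·38 + 29
38 = 1·29 + 9
29 = 3·9 + 2
9 = 4·2 + 1
2 = 2·1 + 0
The gcd is 1. Working backward:
1 = 9 − 4·2
1 = −4·29 + 13·9
1 = 13·38 − 17·29
1 = −17·371 + 166·38
1 = 166·7087 − 3171·371
1 = −3171·21632 + 9679·7087
So 7087·9679 ≡ 1 (mod 21632).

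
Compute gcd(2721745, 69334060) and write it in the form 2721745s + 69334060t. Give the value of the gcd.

5

Euclidean algorithm:
69334060 = 25*2721745 + 1290435
2721745 = 2*1290435 + 140875
1290435 = 9*140875 + 22560
140875 = 6*22560 + 5515
22560 = 4*5515 + 500
5515 = 11*500 + 15
500 = 33*15 + 5
15 = 3*5 + 0
gcd(2721745, 69334060) = 5.
Express as a combination:
5 = 500 − 33·15
5 = −33·5515 + 364·500
5 = 364·22560 − 1489·5515
5 = −1489·140875 + 9298·22560
5 = 9298·1290435 − 85171·140875
5 = −85171·2721745 + 179640·1290435
5 = 179640·69334060 − 4576171·2721745
So 5 = (179640)·69334060 + (-4576171)·2721745.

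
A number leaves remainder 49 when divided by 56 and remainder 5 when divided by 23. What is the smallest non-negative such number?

833

Write x = 49 + 56·k. Then 56·k ≡ 5 − 49 ≡ 2 (mod 23).
Need 56⁻¹ mod 23. Extended Euclid on (23, 10):
23 = 2·10 + 3
10 = 3·3 + 1
3 = 3·1 + 0
Back-substitute:
1 = 10 − 3·3
1 = −3·23 + 7·10
56⁻¹ ≡ 7 (mod 23), so k ≡ 7·2 ≡ 14 (mod 23).
x = 49 + 56·14 = 833.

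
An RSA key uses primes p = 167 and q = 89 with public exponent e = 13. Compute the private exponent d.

11237

φ(n) = (p−1)(q−1) = 166·88 = 14608.
Need d with 13·d ≡ 1 (mod 14608). Apply the extended Euclidean algorithm:
14608 = 1123*13 + 9
13 = 1*9 + 4
9 = 2*4 + 1
4 = 4*1 + 0
Back-substitute:
1 = 9 − 2·4
1 = −2·13 + 3·9
1 = 3·14608 − 3371·13
So 13·(-3371) ≡ 1 (mod 14608), hence d ≡ -3371 ≡ 11237 (mod 14608).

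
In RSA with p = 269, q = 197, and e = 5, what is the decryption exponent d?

31517

φ(n) = (p−1)(q−1) = 268·196 = 52528.
Need d with 5·d ≡ 1 (mod 52528). Apply the extended Euclidean algorithm:
52528 = 10505×5 + 3
5 = 1×3 + 2
3 = 1×2 + 1
2 = 2×1 + 0
Back-substitute:
1 = 3 − 2
1 = −5 + 2·3
1 = 2·52528 − 21011·5
So 5·(-21011) ≡ 1 (mod 52528), hence d ≡ -21011 ≡ 31517 (mod 52528).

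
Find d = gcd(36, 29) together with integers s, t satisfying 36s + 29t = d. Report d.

Apply Euclid's algorithm to 36 and 29:
36 = 1·29 + 7
29 = 4·7 + 1
7 = 7·1 + 0
gcd(36, 29) = 1.
Back-substituting:
1 = 29 − 4·7
1 = −4·36 + 5·29
So 1 = (-4)·36 + (5)·29.

1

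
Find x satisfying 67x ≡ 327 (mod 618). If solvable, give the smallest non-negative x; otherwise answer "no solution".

51

First find gcd(67, 618):
618 = 9·67 + 15
67 = 4·15 + 7
15 = 2·7 + 1
7 = 7·1 + 0
gcd = 1, so a unique solution mod 618 exists.
Back-substitute for the Bézout coefficients:
1 = 15 − 2·7
1 = −2·67 + 9·15
1 = 9·618 − 83·67
So 67·(-83) ≡ 1 (mod 618), giving 67⁻¹ ≡ 535.
x ≡ 67⁻¹·327 ≡ 535·327 ≡ 51 (mod 618).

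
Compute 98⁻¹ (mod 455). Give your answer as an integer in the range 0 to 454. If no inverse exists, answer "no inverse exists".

Compute gcd(98, 455):
455 = 4×98 + 63
98 = 1×63 + 35
63 = 1×35 + 28
35 = 1×28 + 7
28 = 4×7 + 0
Since gcd = 7 > 1, 98 is not a unit mod 455.

no inverse exists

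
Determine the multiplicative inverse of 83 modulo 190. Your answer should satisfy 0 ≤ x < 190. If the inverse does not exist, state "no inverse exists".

87

gcd(190, 83) by repeated division:
190 = 2*83 + 24
83 = 3*24 + 11
24 = 2*11 + 2
11 = 5*2 + 1
2 = 2*1 + 0
The gcd is 1. Working backward:
1 = 11 − 5·2
1 = −5·24 + 11·11
1 = 11·83 − 38·24
1 = −38·190 + 87·83
So 83·87 ≡ 1 (mod 190).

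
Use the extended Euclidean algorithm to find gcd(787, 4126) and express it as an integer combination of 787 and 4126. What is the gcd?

1

Repeated division:
4126 = 5×787 + 191
787 = 4×191 + 23
191 = 8×23 + 7
23 = 3×7 + 2
7 = 3×2 + 1
2 = 2×1 + 0
gcd(787, 4126) = 1.
Back-substituting:
1 = 7 − 3·2
1 = −3·23 + 10·7
1 = 10·191 − 83·23
1 = −83·787 + 342·191
1 = 342·4126 − 1793·787
So 1 = (342)·4126 + (-1793)·787.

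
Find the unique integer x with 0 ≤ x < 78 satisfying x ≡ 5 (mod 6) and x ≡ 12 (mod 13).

Write x = 5 + 6·k. Then 6·k ≡ 12 − 5 ≡ 7 (mod 13).
Need 6⁻¹ mod 13. Extended Euclid on (13, 6):
13 = 2*6 + 1
6 = 6*1 + 0
Back-substitute:
1 = 13 − 2·6
6⁻¹ ≡ 11 (mod 13), so k ≡ 11·7 ≡ 12 (mod 13).
x = 5 + 6·12 = 77.

77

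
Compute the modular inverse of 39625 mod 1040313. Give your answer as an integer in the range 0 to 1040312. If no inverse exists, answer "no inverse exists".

738340

Extended Euclidean algorithm:
1040313 = 26·39625 + 10063
39625 = 3·10063 + 9436
10063 = 1·9436 + 627
9436 = 15·627 + 31
627 = 20·31 + 7
31 = 4·7 + 3
7 = 2·3 + 1
3 = 3·1 + 0
Since gcd(39625, 1040313) = 1, back-substitute to write 1 as a combination:
1 = 7 − 2·3
1 = −2·31 + 9·7
1 = 9·627 − 182·31
1 = −182·9436 + 2739·627
1 = 2739·10063 − 2921·9436
1 = −2921·39625 + 11502·10063
1 = 11502·1040313 − 301973·39625
Thus 39625·(-301973) ≡ 1 (mod 1040313); reducing, -301973 mod 1040313 = 738340.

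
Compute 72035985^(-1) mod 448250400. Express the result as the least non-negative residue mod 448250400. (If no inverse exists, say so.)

Euclidean algorithm on 448250400, 72035985:
448250400 = 6*72035985 + 16034490
72035985 = 4*16034490 + 7898025
16034490 = 2*7898025 + 238440
7898025 = 33*238440 + 29505
238440 = 8*29505 + 2400
29505 = 12*2400 + 705
2400 = 3*705 + 285
705 = 2*285 + 135
285 = 2*135 + 15
135 = 9*15 + 0
Since gcd = 15 > 1, 72035985 is not a unit mod 448250400.

no inverse exists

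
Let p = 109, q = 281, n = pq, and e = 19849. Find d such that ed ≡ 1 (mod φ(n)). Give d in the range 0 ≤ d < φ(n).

19609

φ(n) = (p−1)(q−1) = 108·280 = 30240.
Need d with 19849·d ≡ 1 (mod 30240). Apply the extended Euclidean algorithm:
30240 = 1·19849 + 10391
19849 = 1·10391 + 9458
10391 = 1·9458 + 933
9458 = 10·933 + 128
933 = 7·128 + 37
128 = 3·37 + 17
37 = 2·17 + 3
17 = 5·3 + 2
3 = 1·2 + 1
2 = 2·1 + 0
Back-substitute:
1 = 3 − 2
1 = −17 + 6·3
1 = 6·37 − 13·17
1 = −13·128 + 45·37
1 = 45·933 − 328·128
1 = −328·9458 + 3325·933
1 = 3325·10391 − 3653·9458
1 = −3653·19849 + 6978·10391
1 = 6978·30240 − 10631·19849
So 19849·(-10631) ≡ 1 (mod 30240), hence d ≡ -10631 ≡ 19609 (mod 30240).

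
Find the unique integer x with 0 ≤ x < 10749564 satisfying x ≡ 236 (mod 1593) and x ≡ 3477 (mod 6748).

7750181

Write x = 236 + 1593·k. Then 1593·k ≡ 3477 − 236 ≡ 3241 (mod 6748).
Need 1593⁻¹ mod 6748. Extended Euclid on (6748, 1593):
6748 = 4×1593 + 376
1593 = 4×376 + 89
376 = 4×89 + 20
89 = 4×20 + 9
20 = 2×9 + 2
9 = 4×2 + 1
2 = 2×1 + 0
Back-substitute:
1 = 9 − 4·2
1 = −4·20 + 9·9
1 = 9·89 − 40·20
1 = −40·376 + 169·89
1 = 169·1593 − 716·376
1 = −716·6748 + 3033·1593
1593⁻¹ ≡ 3033 (mod 6748), so k ≡ 3033·3241 ≡ 4865 (mod 6748).
x = 236 + 1593·4865 = 7750181.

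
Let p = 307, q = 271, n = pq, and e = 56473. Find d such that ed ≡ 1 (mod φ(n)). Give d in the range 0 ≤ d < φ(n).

81157

φ(n) = (p−1)(q−1) = 306·270 = 82620.
Need d with 56473·d ≡ 1 (mod 82620). Apply the extended Euclidean algorithm:
82620 = 1×56473 + 26147
56473 = 2×26147 + 4179
26147 = 6×4179 + 1073
4179 = 3×1073 + 960
1073 = 1×960 + 113
960 = 8×113 + 56
113 = 2×56 + 1
56 = 56×1 + 0
Back-substitute:
1 = 113 − 2·56
1 = −2·960 + 17·113
1 = 17·1073 − 19·960
1 = −19·4179 + 74·1073
1 = 74·26147 − 463·4179
1 = −463·56473 + 1000·26147
1 = 1000·82620 − 1463·56473
So 56473·(-1463) ≡ 1 (mod 82620), hence d ≡ -1463 ≡ 81157 (mod 82620).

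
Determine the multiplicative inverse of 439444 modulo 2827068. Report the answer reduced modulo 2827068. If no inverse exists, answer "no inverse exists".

Compute gcd(439444, 2827068):
2827068 = 6×439444 + 190404
439444 = 2×190404 + 58636
190404 = 3×58636 + 14496
58636 = 4×14496 + 652
14496 = 22×652 + 152
652 = 4×152 + 44
152 = 3×44 + 20
44 = 2×20 + 4
20 = 5×4 + 0
gcd(439444, 2827068) = 4 ≠ 1, so 439444 has no multiplicative inverse modulo 2827068.

no inverse exists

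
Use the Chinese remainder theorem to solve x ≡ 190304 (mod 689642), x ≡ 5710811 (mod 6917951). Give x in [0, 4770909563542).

1168191670524

Write x = 190304 + 689642·k. Then 689642·k ≡ 5710811 − 190304 ≡ 5520507 (mod 6917951).
Need 689642⁻¹ mod 6917951. Extended Euclid on (6917951, 689642):
6917951 = 10*689642 + 21531
689642 = 32*21531 + 650
21531 = 33*650 + 81
650 = 8*81 + 2
81 = 40*2 + 1
2 = 2*1 + 0
Back-substitute:
1 = 81 − 40·2
1 = −40·650 + 321·81
1 = 321·21531 − 10633·650
1 = −10633·689642 + 340577·21531
1 = 340577·6917951 − 3416403·689642
689642⁻¹ ≡ 3501548 (mod 6917951), so k ≡ 3501548·5520507 ≡ 1693910 (mod 6917951).
x = 190304 + 689642·1693910 = 1168191670524.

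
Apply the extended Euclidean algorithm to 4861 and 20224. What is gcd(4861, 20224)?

Euclidean algorithm:
20224 = 4·4861 + 780
4861 = 6·780 + 181
780 = 4·181 + 56
181 = 3·56 + 13
56 = 4·13 + 4
13 = 3·4 + 1
4 = 4·1 + 0
gcd(4861, 20224) = 1.
Working backward:
1 = 13 − 3·4
1 = −3·56 + 13·13
1 = 13·181 − 42·56
1 = −42·780 + 181·181
1 = 181·4861 − 1128·780
1 = −1128·20224 + 4693·4861
So 1 = (-1128)·20224 + (4693)·4861.

1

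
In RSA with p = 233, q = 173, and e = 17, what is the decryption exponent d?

φ(n) = (p−1)(q−1) = 232·172 = 39904.
Need d with 17·d ≡ 1 (mod 39904). Apply the extended Euclidean algorithm:
39904 = 2347·17 + 5
17 = 3·5 + 2
5 = 2·2 + 1
2 = 2·1 + 0
Back-substitute:
1 = 5 − 2·2
1 = −2·17 + 7·5
1 = 7·39904 − 16431·17
So 17·(-16431) ≡ 1 (mod 39904), hence d ≡ -16431 ≡ 23473 (mod 39904).

23473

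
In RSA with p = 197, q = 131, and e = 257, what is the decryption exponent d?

12393

φ(n) = (p−1)(q−1) = 196·130 = 25480.
Need d with 257·d ≡ 1 (mod 25480). Apply the extended Euclidean algorithm:
25480 = 99·257 + 37
257 = 6·37 + 35
37 = 1·35 + 2
35 = 17·2 + 1
2 = 2·1 + 0
Back-substitute:
1 = 35 − 17·2
1 = −17·37 + 18·35
1 = 18·257 − 125·37
1 = −125·25480 + 12393·257
So 257·12393 ≡ 1 (mod 25480), hence d = 12393.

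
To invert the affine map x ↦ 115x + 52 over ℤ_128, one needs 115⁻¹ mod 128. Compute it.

59

Apply the Euclidean algorithm to 128 and 115:
128 = 1×115 + 13
115 = 8×13 + 11
13 = 1×11 + 2
11 = 5×2 + 1
2 = 2×1 + 0
Since gcd(115, 128) = 1, back-substitute to write 1 as a combination:
1 = 11 − 5·2
1 = −5·13 + 6·11
1 = 6·115 − 53·13
1 = −53·128 + 59·115
So 115·59 ≡ 1 (mod 128).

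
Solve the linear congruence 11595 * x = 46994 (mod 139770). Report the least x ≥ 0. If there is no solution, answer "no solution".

gcd(11595, 139770):
139770 = 12*11595 + 630
11595 = 18*630 + 255
630 = 2*255 + 120
255 = 2*120 + 15
120 = 8*15 + 0
gcd = 15, but 15 ∤ 46994, so the congruence has no solution.

no solution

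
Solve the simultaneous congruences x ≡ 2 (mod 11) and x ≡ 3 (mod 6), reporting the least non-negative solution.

Write x = 2 + 11·k. Then 11·k ≡ 3 − 2 ≡ 1 (mod 6).
Need 11⁻¹ mod 6. Extended Euclid on (6, 5):
6 = 1*5 + 1
5 = 5*1 + 0
Back-substitute:
1 = 6 − 5
11⁻¹ ≡ 5 (mod 6), so k ≡ 5·1 ≡ 5 (mod 6).
x = 2 + 11·5 = 57.

57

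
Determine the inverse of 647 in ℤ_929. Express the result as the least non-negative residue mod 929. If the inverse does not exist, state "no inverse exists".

56

gcd(929, 647) by repeated division:
929 = 1·647 + 282
647 = 2·282 + 83
282 = 3·83 + 33
83 = 2·33 + 17
33 = 1·17 + 16
17 = 1·16 + 1
16 = 16·1 + 0
The gcd is 1. Working backward:
1 = 17 − 16
1 = −33 + 2·17
1 = 2·83 − 5·33
1 = −5·282 + 17·83
1 = 17·647 − 39·282
1 = −39·929 + 56·647
So 647·56 ≡ 1 (mod 929).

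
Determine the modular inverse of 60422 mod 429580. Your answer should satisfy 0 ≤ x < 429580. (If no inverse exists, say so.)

no inverse exists

Compute gcd(60422, 429580):
429580 = 7*60422 + 6626
60422 = 9*6626 + 788
6626 = 8*788 + 322
788 = 2*322 + 144
322 = 2*144 + 34
144 = 4*34 + 8
34 = 4*8 + 2
8 = 4*2 + 0
The gcd is 2, not 1, hence no inverse exists.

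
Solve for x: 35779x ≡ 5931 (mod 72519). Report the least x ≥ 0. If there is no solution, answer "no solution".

53943

First find gcd(35779, 72519):
72519 = 2*35779 + 961
35779 = 37*961 + 222
961 = 4*222 + 73
222 = 3*73 + 3
73 = 24*3 + 1
3 = 3*1 + 0
gcd = 1, so a unique solution mod 72519 exists.
Back-substitute for the Bézout coefficients:
1 = 73 − 24·3
1 = −24·222 + 73·73
1 = 73·961 − 316·222
1 = −316·35779 + 11765·961
1 = 11765·72519 − 23846·35779
So 35779·(-23846) ≡ 1 (mod 72519), giving 35779⁻¹ ≡ 48673.
x ≡ 35779⁻¹·5931 ≡ 48673·5931 ≡ 53943 (mod 72519).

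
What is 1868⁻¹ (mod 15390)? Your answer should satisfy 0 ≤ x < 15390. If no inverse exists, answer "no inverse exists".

Compute gcd(1868, 15390):
15390 = 8*1868 + 446
1868 = 4*446 + 84
446 = 5*84 + 26
84 = 3*26 + 6
26 = 4*6 + 2
6 = 3*2 + 0
gcd(1868, 15390) = 2 ≠ 1, so 1868 has no multiplicative inverse modulo 15390.

no inverse exists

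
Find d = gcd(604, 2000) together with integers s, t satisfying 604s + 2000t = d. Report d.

4

Apply Euclid's algorithm to 2000 and 604:
2000 = 3·604 + 188
604 = 3·188 + 40
188 = 4·40 + 28
40 = 1·28 + 12
28 = 2·12 + 4
12 = 3·4 + 0
gcd(604, 2000) = 4.
Back-substituting:
4 = 28 − 2·12
4 = −2·40 + 3·28
4 = 3·188 − 14·40
4 = −14·604 + 45·188
4 = 45·2000 − 149·604
So 4 = (45)·2000 + (-149)·604.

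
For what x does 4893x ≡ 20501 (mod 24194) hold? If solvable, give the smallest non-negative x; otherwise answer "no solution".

17073

First find gcd(4893, 24194):
24194 = 4*4893 + 4622
4893 = 1*4622 + 271
4622 = 17*271 + 15
271 = 18*15 + 1
15 = 15*1 + 0
gcd = 1, so a unique solution mod 24194 exists.
Back-substitute for the Bézout coefficients:
1 = 271 − 18·15
1 = −18·4622 + 307·271
1 = 307·4893 − 325·4622
1 = −325·24194 + 1607·4893
So 4893·(1607) ≡ 1 (mod 24194), giving 4893⁻¹ ≡ 1607.
x ≡ 4893⁻¹·20501 ≡ 1607·20501 ≡ 17073 (mod 24194).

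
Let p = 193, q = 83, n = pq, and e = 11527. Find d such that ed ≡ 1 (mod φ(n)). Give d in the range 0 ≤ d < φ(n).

φ(n) = (p−1)(q−1) = 192·82 = 15744.
Need d with 11527·d ≡ 1 (mod 15744). Apply the extended Euclidean algorithm:
15744 = 1*11527 + 4217
11527 = 2*4217 + 3093
4217 = 1*3093 + 1124
3093 = 2*1124 + 845
1124 = 1*845 + 279
845 = 3*279 + 8
279 = 34*8 + 7
8 = 1*7 + 1
7 = 7*1 + 0
Back-substitute:
1 = 8 − 7
1 = −279 + 35·8
1 = 35·845 − 106·279
1 = −106·1124 + 141·845
1 = 141·3093 − 388·1124
1 = −388·4217 + 529·3093
1 = 529·11527 − 1446·4217
1 = −1446·15744 + 1975·11527
So 11527·1975 ≡ 1 (mod 15744), hence d = 1975.

1975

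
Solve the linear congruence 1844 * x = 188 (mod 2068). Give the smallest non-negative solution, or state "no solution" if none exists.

First find gcd(1844, 2068):
2068 = 1·1844 + 224
1844 = 8·224 + 52
224 = 4·52 + 16
52 = 3·16 + 4
16 = 4·4 + 0
gcd = 4 and 4 | 188, so solutions exist. Divide through by 4: 461x ≡ 47 (mod 517).
Now find 461⁻¹ mod 517:
517 = 1·461 + 56
461 = 8·56 + 13
56 = 4·13 + 4
13 = 3·4 + 1
4 = 4·1 + 0
Back-substitute:
1 = 13 − 3·4
1 = −3·56 + 13·13
1 = 13·461 − 107·56
1 = −107·517 + 120·461
So 461⁻¹ ≡ 120 (mod 517).
Then x ≡ 120·47 ≡ 470 (mod 517); the smallest non-negative solution is x = 470.

470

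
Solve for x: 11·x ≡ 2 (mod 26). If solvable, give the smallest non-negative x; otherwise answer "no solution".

First find gcd(11, 26):
26 = 2*11 + 4
11 = 2*4 + 3
4 = 1*3 + 1
3 = 3*1 + 0
gcd = 1, so a unique solution mod 26 exists.
Back-substitute for the Bézout coefficients:
1 = 4 − 3
1 = −11 + 3·4
1 = 3·26 − 7·11
So 11·(-7) ≡ 1 (mod 26), giving 11⁻¹ ≡ 19.
x ≡ 11⁻¹·2 ≡ 19·2 ≡ 12 (mod 26).

12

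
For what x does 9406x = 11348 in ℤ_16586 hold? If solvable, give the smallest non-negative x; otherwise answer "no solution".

First find gcd(9406, 16586):
16586 = 1×9406 + 7180
9406 = 1×7180 + 2226
7180 = 3×2226 + 502
2226 = 4×502 + 218
502 = 2×218 + 66
218 = 3×66 + 20
66 = 3×20 + 6
20 = 3×6 + 2
6 = 3×2 + 0
gcd = 2 and 2 | 11348, so solutions exist. Divide through by 2: 4703x ≡ 5674 (mod 8293).
Now find 4703⁻¹ mod 8293:
8293 = 1·4703 + 3590
4703 = 1·3590 + 1113
3590 = 3·1113 + 251
1113 = 4·251 + 109
251 = 2·109 + 33
109 = 3·33 + 10
33 = 3·10 + 3
10 = 3·3 + 1
3 = 3·1 + 0
Back-substitute:
1 = 10 − 3·3
1 = −3·33 + 10·10
1 = 10·109 − 33·33
1 = −33·251 + 76·109
1 = 76·1113 − 337·251
1 = −337·3590 + 1087·1113
1 = 1087·4703 − 1424·3590
1 = −1424·8293 + 2511·4703
So 4703⁻¹ ≡ 2511 (mod 8293).
Then x ≡ 2511·5674 ≡ 40 (mod 8293); the smallest non-negative solution is x = 40.

40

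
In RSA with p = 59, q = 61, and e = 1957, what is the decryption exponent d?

φ(n) = (p−1)(q−1) = 58·60 = 3480.
Need d with 1957·d ≡ 1 (mod 3480). Apply the extended Euclidean algorithm:
3480 = 1*1957 + 1523
1957 = 1*1523 + 434
1523 = 3*434 + 221
434 = 1*221 + 213
221 = 1*213 + 8
213 = 26*8 + 5
8 = 1*5 + 3
5 = 1*3 + 2
3 = 1*2 + 1
2 = 2*1 + 0
Back-substitute:
1 = 3 − 2
1 = −5 + 2·3
1 = 2·8 − 3·5
1 = −3·213 + 80·8
1 = 80·221 − 83·213
1 = −83·434 + 163·221
1 = 163·1523 − 572·434
1 = −572·1957 + 735·1523
1 = 735·3480 − 1307·1957
So 1957·(-1307) ≡ 1 (mod 3480), hence d ≡ -1307 ≡ 2173 (mod 3480).

2173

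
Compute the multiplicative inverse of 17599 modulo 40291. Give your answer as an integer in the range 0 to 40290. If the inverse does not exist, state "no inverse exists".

27839

Apply the Euclidean algorithm to 40291 and 17599:
40291 = 2×17599 + 5093
17599 = 3×5093 + 2320
5093 = 2×2320 + 453
2320 = 5×453 + 55
453 = 8×55 + 13
55 = 4×13 + 3
13 = 4×3 + 1
3 = 3×1 + 0
Since gcd(17599, 40291) = 1, back-substitute to write 1 as a combination:
1 = 13 − 4·3
1 = −4·55 + 17·13
1 = 17·453 − 140·55
1 = −140·2320 + 717·453
1 = 717·5093 − 1574·2320
1 = −1574·17599 + 5439·5093
1 = 5439·40291 − 12452·17599
So 17599·(-12452) ≡ 1 (mod 40291), and -12452 ≡ 27839 (mod 40291).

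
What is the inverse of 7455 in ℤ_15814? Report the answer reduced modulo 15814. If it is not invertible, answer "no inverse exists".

9219

gcd(15814, 7455) by repeated division:
15814 = 2×7455 + 904
7455 = 8×904 + 223
904 = 4×223 + 12
223 = 18×12 + 7
12 = 1×7 + 5
7 = 1×5 + 2
5 = 2×2 + 1
2 = 2×1 + 0
Since gcd(7455, 15814) = 1, back-substitute to write 1 as a combination:
1 = 5 − 2·2
1 = −2·7 + 3·5
1 = 3·12 − 5·7
1 = −5·223 + 93·12
1 = 93·904 − 377·223
1 = −377·7455 + 3109·904
1 = 3109·15814 − 6595·7455
So 7455·(-6595) ≡ 1 (mod 15814), and -6595 ≡ 9219 (mod 15814).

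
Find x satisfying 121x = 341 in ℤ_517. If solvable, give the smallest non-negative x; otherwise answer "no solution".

First find gcd(121, 517):
517 = 4×121 + 33
121 = 3×33 + 22
33 = 1×22 + 11
22 = 2×11 + 0
gcd = 11 and 11 | 341, so solutions exist. Divide through by 11: 11x ≡ 31 (mod 47).
Now find 11⁻¹ mod 47:
47 = 4·11 + 3
11 = 3·3 + 2
3 = 1·2 + 1
2 = 2·1 + 0
Back-substitute:
1 = 3 − 2
1 = −11 + 4·3
1 = 4·47 − 17·11
So 11·(-17) ≡ 1 (mod 47), i.e. 11⁻¹ ≡ 30.
Then x ≡ 30·31 ≡ 37 (mod 47); the smallest non-negative solution is x = 37.

37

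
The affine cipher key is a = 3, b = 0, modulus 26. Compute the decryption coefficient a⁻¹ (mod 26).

Run Euclid on (26, 3):
26 = 8*3 + 2
3 = 1*2 + 1
2 = 2*1 + 0
The gcd is 1. Working backward:
1 = 3 − 2
1 = −26 + 9·3
So 3·9 ≡ 1 (mod 26).

9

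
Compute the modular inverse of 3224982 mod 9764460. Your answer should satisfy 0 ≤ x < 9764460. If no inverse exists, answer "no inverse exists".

Euclidean algorithm on 9764460, 3224982:
9764460 = 3*3224982 + 89514
3224982 = 36*89514 + 2478
89514 = 36*2478 + 306
2478 = 8*306 + 30
306 = 10*30 + 6
30 = 5*6 + 0
The gcd is 6, not 1, hence no inverse exists.

no inverse exists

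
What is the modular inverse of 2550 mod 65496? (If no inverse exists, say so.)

Euclidean algorithm on 65496, 2550:
65496 = 25×2550 + 1746
2550 = 1×1746 + 804
1746 = 2×804 + 138
804 = 5×138 + 114
138 = 1×114 + 24
114 = 4×24 + 18
24 = 1×18 + 6
18 = 3×6 + 0
The gcd is 6, not 1, hence no inverse exists.

no inverse exists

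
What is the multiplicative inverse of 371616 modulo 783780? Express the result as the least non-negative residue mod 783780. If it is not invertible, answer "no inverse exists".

no inverse exists

Euclidean algorithm on 783780, 371616:
783780 = 2·371616 + 40548
371616 = 9·40548 + 6684
40548 = 6·6684 + 444
6684 = 15·444 + 24
444 = 18·24 + 12
24 = 2·12 + 0
The gcd is 12, not 1, hence no inverse exists.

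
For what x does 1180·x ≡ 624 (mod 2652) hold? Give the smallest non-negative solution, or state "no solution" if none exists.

468

First find gcd(1180, 2652):
2652 = 2×1180 + 292
1180 = 4×292 + 12
292 = 24×12 + 4
12 = 3×4 + 0
gcd = 4 and 4 | 624, so solutions exist. Divide through by 4: 295x ≡ 156 (mod 663).
Now find 295⁻¹ mod 663:
663 = 2·295 + 73
295 = 4·73 + 3
73 = 24·3 + 1
3 = 3·1 + 0
Back-substitute:
1 = 73 − 24·3
1 = −24·295 + 97·73
1 = 97·663 − 218·295
So 295·(-218) ≡ 1 (mod 663), i.e. 295⁻¹ ≡ 445.
Then x ≡ 445·156 ≡ 468 (mod 663); the smallest non-negative solution is x = 468.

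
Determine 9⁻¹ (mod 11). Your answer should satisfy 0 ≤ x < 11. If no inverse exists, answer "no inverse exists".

5

Run Euclid on (11, 9):
11 = 1*9 + 2
9 = 4*2 + 1
2 = 2*1 + 0
gcd = 1, so the inverse exists. Back-substitute:
1 = 9 − 4·2
1 = −4·11 + 5·9
So 9·5 ≡ 1 (mod 11).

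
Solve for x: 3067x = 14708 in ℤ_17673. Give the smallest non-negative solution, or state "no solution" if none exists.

10400

First find gcd(3067, 17673):
17673 = 5×3067 + 2338
3067 = 1×2338 + 729
2338 = 3×729 + 151
729 = 4×151 + 125
151 = 1×125 + 26
125 = 4×26 + 21
26 = 1×21 + 5
21 = 4×5 + 1
5 = 5×1 + 0
gcd = 1, so a unique solution mod 17673 exists.
Back-substitute for the Bézout coefficients:
1 = 21 − 4·5
1 = −4·26 + 5·21
1 = 5·125 − 24·26
1 = −24·151 + 29·125
1 = 29·729 − 140·151
1 = −140·2338 + 449·729
1 = 449·3067 − 589·2338
1 = −589·17673 + 3394·3067
So 3067·(3394) ≡ 1 (mod 17673), giving 3067⁻¹ ≡ 3394.
x ≡ 3067⁻¹·14708 ≡ 3394·14708 ≡ 10400 (mod 17673).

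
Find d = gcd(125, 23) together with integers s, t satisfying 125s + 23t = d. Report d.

1

Repeated division:
125 = 5×23 + 10
23 = 2×10 + 3
10 = 3×3 + 1
3 = 3×1 + 0
gcd(125, 23) = 1.
Express as a combination:
1 = 10 − 3·3
1 = −3·23 + 7·10
1 = 7·125 − 38·23
So 1 = (7)·125 + (-38)·23.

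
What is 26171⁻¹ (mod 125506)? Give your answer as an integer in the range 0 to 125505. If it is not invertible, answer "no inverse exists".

15087

Run Euclid on (125506, 26171):
125506 = 4×26171 + 20822
26171 = 1×20822 + 5349
20822 = 3×5349 + 4775
5349 = 1×4775 + 574
4775 = 8×574 + 183
574 = 3×183 + 25
183 = 7×25 + 8
25 = 3×8 + 1
8 = 8×1 + 0
The gcd is 1. Working backward:
1 = 25 − 3·8
1 = −3·183 + 22·25
1 = 22·574 − 69·183
1 = −69·4775 + 574·574
1 = 574·5349 − 643·4775
1 = −643·20822 + 2503·5349
1 = 2503·26171 − 3146·20822
1 = −3146·125506 + 15087·26171
So 26171·15087 ≡ 1 (mod 125506).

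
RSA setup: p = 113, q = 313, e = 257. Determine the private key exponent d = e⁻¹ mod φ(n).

φ(n) = (p−1)(q−1) = 112·312 = 34944.
Need d with 257·d ≡ 1 (mod 34944). Apply the extended Euclidean algorithm:
34944 = 135*257 + 249
257 = 1*249 + 8
249 = 31*8 + 1
8 = 8*1 + 0
Back-substitute:
1 = 249 − 31·8
1 = −31·257 + 32·249
1 = 32·34944 − 4351·257
So 257·(-4351) ≡ 1 (mod 34944), hence d ≡ -4351 ≡ 30593 (mod 34944).

30593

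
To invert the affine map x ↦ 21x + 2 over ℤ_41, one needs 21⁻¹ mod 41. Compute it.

2

gcd(41, 21) by repeated division:
41 = 1·21 + 20
21 = 1·20 + 1
20 = 20·1 + 0
Since gcd(21, 41) = 1, back-substitute to write 1 as a combination:
1 = 21 − 20
1 = −41 + 2·21
So 21·2 ≡ 1 (mod 41).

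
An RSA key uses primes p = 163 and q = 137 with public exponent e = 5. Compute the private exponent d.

8813

φ(n) = (p−1)(q−1) = 162·136 = 22032.
Need d with 5·d ≡ 1 (mod 22032). Apply the extended Euclidean algorithm:
22032 = 4406·5 + 2
5 = 2·2 + 1
2 = 2·1 + 0
Back-substitute:
1 = 5 − 2·2
1 = −2·22032 + 8813·5
So 5·8813 ≡ 1 (mod 22032), hence d = 8813.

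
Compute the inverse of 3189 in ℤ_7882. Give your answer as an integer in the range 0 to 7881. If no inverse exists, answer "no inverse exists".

Apply the Euclidean algorithm to 7882 and 3189:
7882 = 2*3189 + 1504
3189 = 2*1504 + 181
1504 = 8*181 + 56
181 = 3*56 + 13
56 = 4*13 + 4
13 = 3*4 + 1
4 = 4*1 + 0
gcd = 1, so the inverse exists. Back-substitute:
1 = 13 − 3·4
1 = −3·56 + 13·13
1 = 13·181 − 42·56
1 = −42·1504 + 349·181
1 = 349·3189 − 740·1504
1 = −740·7882 + 1829·3189
So 3189·1829 ≡ 1 (mod 7882).

1829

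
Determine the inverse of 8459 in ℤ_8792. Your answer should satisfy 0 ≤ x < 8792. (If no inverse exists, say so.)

Extended Euclidean algorithm:
8792 = 1·8459 + 333
8459 = 25·333 + 134
333 = 2·134 + 65
134 = 2·65 + 4
65 = 16·4 + 1
4 = 4·1 + 0
The gcd is 1. Working backward:
1 = 65 − 16·4
1 = −16·134 + 33·65
1 = 33·333 − 82·134
1 = −82·8459 + 2083·333
1 = 2083·8792 − 2165·8459
So 8459·(-2165) ≡ 1 (mod 8792), and -2165 ≡ 6627 (mod 8792).

6627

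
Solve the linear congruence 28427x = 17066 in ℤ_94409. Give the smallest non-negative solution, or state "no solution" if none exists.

7586

First find gcd(28427, 94409):
94409 = 3×28427 + 9128
28427 = 3×9128 + 1043
9128 = 8×1043 + 784
1043 = 1×784 + 259
784 = 3×259 + 7
259 = 37×7 + 0
gcd = 7 and 7 | 17066, so solutions exist. Divide through by 7: 4061x ≡ 2438 (mod 13487).
Now find 4061⁻¹ mod 13487:
13487 = 3×4061 + 1304
4061 = 3×1304 + 149
1304 = 8×149 + 112
149 = 1×112 + 37
112 = 3×37 + 1
37 = 37×1 + 0
Back-substitute:
1 = 112 − 3·37
1 = −3·149 + 4·112
1 = 4·1304 − 35·149
1 = −35·4061 + 109·1304
1 = 109·13487 − 362·4061
So 4061·(-362) ≡ 1 (mod 13487), i.e. 4061⁻¹ ≡ 13125.
Then x ≡ 13125·2438 ≡ 7586 (mod 13487); the smallest non-negative solution is x = 7586.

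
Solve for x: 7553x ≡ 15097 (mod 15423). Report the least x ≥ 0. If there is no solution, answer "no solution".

First find gcd(7553, 15423):
15423 = 2*7553 + 317
7553 = 23*317 + 262
317 = 1*262 + 55
262 = 4*55 + 42
55 = 1*42 + 13
42 = 3*13 + 3
13 = 4*3 + 1
3 = 3*1 + 0
gcd = 1, so a unique solution mod 15423 exists.
Back-substitute for the Bézout coefficients:
1 = 13 − 4·3
1 = −4·42 + 13·13
1 = 13·55 − 17·42
1 = −17·262 + 81·55
1 = 81·317 − 98·262
1 = −98·7553 + 2335·317
1 = 2335·15423 − 4768·7553
So 7553·(-4768) ≡ 1 (mod 15423), giving 7553⁻¹ ≡ 10655.
x ≡ 7553⁻¹·15097 ≡ 10655·15097 ≡ 12068 (mod 15423).

12068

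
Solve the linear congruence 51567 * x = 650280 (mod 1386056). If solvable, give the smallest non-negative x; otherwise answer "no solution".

First find gcd(51567, 1386056):
1386056 = 26*51567 + 45314
51567 = 1*45314 + 6253
45314 = 7*6253 + 1543
6253 = 4*1543 + 81
1543 = 19*81 + 4
81 = 20*4 + 1
4 = 4*1 + 0
gcd = 1, so a unique solution mod 1386056 exists.
Back-substitute for the Bézout coefficients:
1 = 81 − 20·4
1 = −20·1543 + 381·81
1 = 381·6253 − 1544·1543
1 = −1544·45314 + 11189·6253
1 = 11189·51567 − 12733·45314
1 = −12733·1386056 + 342247·51567
So 51567·(342247) ≡ 1 (mod 1386056), giving 51567⁻¹ ≡ 342247.
x ≡ 51567⁻¹·650280 ≡ 342247·650280 ≡ 139352 (mod 1386056).

139352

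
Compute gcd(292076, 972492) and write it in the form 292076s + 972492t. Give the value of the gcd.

Apply Euclid's algorithm to 972492 and 292076:
972492 = 3×292076 + 96264
292076 = 3×96264 + 3284
96264 = 29×3284 + 1028
3284 = 3×1028 + 200
1028 = 5×200 + 28
200 = 7×28 + 4
28 = 7×4 + 0
gcd(292076, 972492) = 4.
Express as a combination:
4 = 200 − 7·28
4 = −7·1028 + 36·200
4 = 36·3284 − 115·1028
4 = −115·96264 + 3371·3284
4 = 3371·292076 − 10228·96264
4 = −10228·972492 + 34055·292076
So 4 = (-10228)·972492 + (34055)·292076.

4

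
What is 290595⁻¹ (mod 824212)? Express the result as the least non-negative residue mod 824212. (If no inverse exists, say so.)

Extended Euclidean algorithm:
824212 = 2×290595 + 243022
290595 = 1×243022 + 47573
243022 = 5×47573 + 5157
47573 = 9×5157 + 1160
5157 = 4×1160 + 517
1160 = 2×517 + 126
517 = 4×126 + 13
126 = 9×13 + 9
13 = 1×9 + 4
9 = 2×4 + 1
4 = 4×1 + 0
gcd = 1, so the inverse exists. Back-substitute:
1 = 9 − 2·4
1 = −2·13 + 3·9
1 = 3·126 − 29·13
1 = −29·517 + 119·126
1 = 119·1160 − 267·517
1 = −267·5157 + 1187·1160
1 = 1187·47573 − 10950·5157
1 = −10950·243022 + 55937·47573
1 = 55937·290595 − 66887·243022
1 = −66887·824212 + 189711·290595
So 290595·189711 ≡ 1 (mod 824212).

189711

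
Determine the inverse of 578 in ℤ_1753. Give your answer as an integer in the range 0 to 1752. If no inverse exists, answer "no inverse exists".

1107

Run Euclid on (1753, 578):
1753 = 3×578 + 19
578 = 30×19 + 8
19 = 2×8 + 3
8 = 2×3 + 2
3 = 1×2 + 1
2 = 2×1 + 0
The gcd is 1. Working backward:
1 = 3 − 2
1 = −8 + 3·3
1 = 3·19 − 7·8
1 = −7·578 + 213·19
1 = 213·1753 − 646·578
So 578·(-646) ≡ 1 (mod 1753), and -646 ≡ 1107 (mod 1753).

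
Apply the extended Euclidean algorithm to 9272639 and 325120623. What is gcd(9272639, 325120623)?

Apply Euclid's algorithm to 325120623 and 9272639:
325120623 = 35×9272639 + 578258
9272639 = 16×578258 + 20511
578258 = 28×20511 + 3950
20511 = 5×3950 + 761
3950 = 5×761 + 145
761 = 5×145 + 36
145 = 4×36 + 1
36 = 36×1 + 0
gcd(9272639, 325120623) = 1.
Express as a combination:
1 = 145 − 4·36
1 = −4·761 + 21·145
1 = 21·3950 − 109·761
1 = −109·20511 + 566·3950
1 = 566·578258 − 15957·20511
1 = −15957·9272639 + 255878·578258
1 = 255878·325120623 − 8971687·9272639
So 1 = (255878)·325120623 + (-8971687)·9272639.

1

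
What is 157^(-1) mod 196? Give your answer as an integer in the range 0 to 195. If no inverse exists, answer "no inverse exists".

Apply the Euclidean algorithm to 196 and 157:
196 = 1*157 + 39
157 = 4*39 + 1
39 = 39*1 + 0
Since gcd(157, 196) = 1, back-substitute to write 1 as a combination:
1 = 157 − 4·39
1 = −4·196 + 5·157
So 157·5 ≡ 1 (mod 196).

5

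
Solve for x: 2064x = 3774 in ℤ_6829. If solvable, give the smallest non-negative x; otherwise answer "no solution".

2523

First find gcd(2064, 6829):
6829 = 3*2064 + 637
2064 = 3*637 + 153
637 = 4*153 + 25
153 = 6*25 + 3
25 = 8*3 + 1
3 = 3*1 + 0
gcd = 1, so a unique solution mod 6829 exists.
Back-substitute for the Bézout coefficients:
1 = 25 − 8·3
1 = −8·153 + 49·25
1 = 49·637 − 204·153
1 = −204·2064 + 661·637
1 = 661·6829 − 2187·2064
So 2064·(-2187) ≡ 1 (mod 6829), giving 2064⁻¹ ≡ 4642.
x ≡ 2064⁻¹·3774 ≡ 4642·3774 ≡ 2523 (mod 6829).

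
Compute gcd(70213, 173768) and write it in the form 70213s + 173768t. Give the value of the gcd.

Euclidean algorithm:
173768 = 2·70213 + 33342
70213 = 2·33342 + 3529
33342 = 9·3529 + 1581
3529 = 2·1581 + 367
1581 = 4·367 + 113
367 = 3·113 + 28
113 = 4·28 + 1
28 = 28·1 + 0
gcd(70213, 173768) = 1.
Express as a combination:
1 = 113 − 4·28
1 = −4·367 + 13·113
1 = 13·1581 − 56·367
1 = −56·3529 + 125·1581
1 = 125·33342 − 1181·3529
1 = −1181·70213 + 2487·33342
1 = 2487·173768 − 6155·70213
So 1 = (2487)·173768 + (-6155)·70213.

1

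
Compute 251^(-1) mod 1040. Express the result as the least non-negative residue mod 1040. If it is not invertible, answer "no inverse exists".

Extended Euclidean algorithm:
1040 = 4·251 + 36
251 = 6·36 + 35
36 = 1·35 + 1
35 = 35·1 + 0
gcd = 1, so the inverse exists. Back-substitute:
1 = 36 − 35
1 = −251 + 7·36
1 = 7·1040 − 29·251
Thus 251·(-29) ≡ 1 (mod 1040); reducing, -29 mod 1040 = 1011.

1011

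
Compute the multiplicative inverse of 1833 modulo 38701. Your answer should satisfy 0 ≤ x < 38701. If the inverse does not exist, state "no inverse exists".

no inverse exists

Compute gcd(1833, 38701):
38701 = 21*1833 + 208
1833 = 8*208 + 169
208 = 1*169 + 39
169 = 4*39 + 13
39 = 3*13 + 0
gcd(1833, 38701) = 13 ≠ 1, so 1833 has no multiplicative inverse modulo 38701.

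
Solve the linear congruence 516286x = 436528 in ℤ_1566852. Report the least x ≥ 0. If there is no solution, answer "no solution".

First find gcd(516286, 1566852):
1566852 = 3×516286 + 17994
516286 = 28×17994 + 12454
17994 = 1×12454 + 5540
12454 = 2×5540 + 1374
5540 = 4×1374 + 44
1374 = 31×44 + 10
44 = 4×10 + 4
10 = 2×4 + 2
4 = 2×2 + 0
gcd = 2 and 2 | 436528, so solutions exist. Divide through by 2: 258143x ≡ 218264 (mod 783426).
Now find 258143⁻¹ mod 783426:
783426 = 3×258143 + 8997
258143 = 28×8997 + 6227
8997 = 1×6227 + 2770
6227 = 2×2770 + 687
2770 = 4×687 + 22
687 = 31×22 + 5
22 = 4×5 + 2
5 = 2×2 + 1
2 = 2×1 + 0
Back-substitute:
1 = 5 − 2·2
1 = −2·22 + 9·5
1 = 9·687 − 281·22
1 = −281·2770 + 1133·687
1 = 1133·6227 − 2547·2770
1 = −2547·8997 + 3680·6227
1 = 3680·258143 − 105587·8997
1 = −105587·783426 + 320441·258143
So 258143⁻¹ ≡ 320441 (mod 783426).
Then x ≡ 320441·218264 ≡ 378274 (mod 783426); the smallest non-negative solution is x = 378274.

378274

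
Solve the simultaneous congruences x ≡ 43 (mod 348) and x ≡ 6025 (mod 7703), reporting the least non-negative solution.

52243

Write x = 43 + 348·k. Then 348·k ≡ 6025 − 43 ≡ 5982 (mod 7703).
Need 348⁻¹ mod 7703. Extended Euclid on (7703, 348):
7703 = 22×348 + 47
348 = 7×47 + 19
47 = 2×19 + 9
19 = 2×9 + 1
9 = 9×1 + 0
Back-substitute:
1 = 19 − 2·9
1 = −2·47 + 5·19
1 = 5·348 − 37·47
1 = −37·7703 + 819·348
348⁻¹ ≡ 819 (mod 7703), so k ≡ 819·5982 ≡ 150 (mod 7703).
x = 43 + 348·150 = 52243.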